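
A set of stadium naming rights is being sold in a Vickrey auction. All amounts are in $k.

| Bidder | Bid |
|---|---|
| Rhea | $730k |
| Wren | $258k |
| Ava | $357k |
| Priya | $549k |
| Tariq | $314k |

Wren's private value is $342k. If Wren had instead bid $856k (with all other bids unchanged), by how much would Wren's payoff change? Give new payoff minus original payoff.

−$388k

The highest bid among the other bidders is $730k; Wren's bid doesn't change that.
Original bid $258k: Wren is not highest (top rival bid is $730k); payoff $0k.
Alternative bid $856k: Wren is highest, pays the top rival bid $730k; payoff $342k − $730k = −$388k.
Change in payoff = −$388k − ($0k) = −$388k.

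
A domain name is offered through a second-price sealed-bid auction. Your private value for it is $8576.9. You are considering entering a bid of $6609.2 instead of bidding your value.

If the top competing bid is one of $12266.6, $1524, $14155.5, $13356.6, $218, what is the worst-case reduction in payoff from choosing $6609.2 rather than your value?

$12266.6: same outcome either way → loss $0.
$1524: same outcome either way → loss $0.
$14155.5: same outcome either way → loss $0.
$13356.6: same outcome either way → loss $0.
$218: same outcome either way → loss $0.
Maximum loss: $0.

$0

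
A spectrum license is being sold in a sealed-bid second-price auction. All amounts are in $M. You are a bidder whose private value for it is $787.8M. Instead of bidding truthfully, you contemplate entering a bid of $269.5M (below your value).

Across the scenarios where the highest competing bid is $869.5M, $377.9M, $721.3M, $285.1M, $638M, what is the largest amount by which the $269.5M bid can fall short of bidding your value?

$502.7M

$869.5M: same outcome either way → loss $0M.
$377.9M: truthful gives $409.9M, deviation gives $0M → loss $409.9M.
$721.3M: truthful gives $66.5M, deviation gives $0M → loss $66.5M.
$285.1M: truthful gives $502.7M, deviation gives $0M → loss $502.7M.
$638M: truthful gives $149.8M, deviation gives $0M → loss $149.8M.
Maximum loss: $502.7M.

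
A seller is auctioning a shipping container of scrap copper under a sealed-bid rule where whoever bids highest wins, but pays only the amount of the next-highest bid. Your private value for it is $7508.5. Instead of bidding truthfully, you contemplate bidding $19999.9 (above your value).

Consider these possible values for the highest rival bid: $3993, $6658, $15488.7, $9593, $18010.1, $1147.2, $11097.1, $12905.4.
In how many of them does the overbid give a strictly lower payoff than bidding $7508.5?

5

The deviation hurts exactly when the highest competing bid lies strictly between $7508.5 and $19999.9 — overbidding then wins at a price above your value.
$3993: below both → same outcome either way.
$6658: below both → same outcome either way.
$15488.7: inside the interval → strictly worse (loss $7980.2).
$9593: inside the interval → strictly worse (loss $2084.5).
$18010.1: inside the interval → strictly worse (loss $10501.6).
$1147.2: below both → same outcome either way.
$11097.1: inside the interval → strictly worse (loss $3588.6).
$12905.4: inside the interval → strictly worse (loss $5396.9).
Count: 5.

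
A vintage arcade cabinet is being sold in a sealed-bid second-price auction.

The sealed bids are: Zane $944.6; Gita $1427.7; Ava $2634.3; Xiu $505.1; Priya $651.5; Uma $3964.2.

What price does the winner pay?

$2634.3

Highest bid: Uma at $3964.2, so Uma wins.
Second-highest bid: Ava at $2634.3 — that is the price the winner pays.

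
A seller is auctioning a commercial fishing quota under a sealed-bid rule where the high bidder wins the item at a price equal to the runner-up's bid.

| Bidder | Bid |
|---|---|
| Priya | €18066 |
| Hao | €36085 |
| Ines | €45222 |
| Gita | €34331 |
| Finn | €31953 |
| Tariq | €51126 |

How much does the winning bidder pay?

Highest bid: Tariq at €51126, so Tariq wins.
Second-highest bid: Ines at €45222 — that is the price the winner pays.

€45222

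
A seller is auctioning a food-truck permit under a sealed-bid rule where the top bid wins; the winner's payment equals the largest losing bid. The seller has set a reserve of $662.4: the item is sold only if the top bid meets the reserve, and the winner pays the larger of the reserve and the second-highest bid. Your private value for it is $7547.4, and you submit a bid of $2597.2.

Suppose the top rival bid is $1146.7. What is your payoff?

$6400.7

Your bid $2597.2 is the highest and exceeds the reserve.
Price = max(second-highest bid, reserve) = max($1146.7, $662.4) = $1146.7.
Payoff = $7547.4 − $1146.7 = $6400.7.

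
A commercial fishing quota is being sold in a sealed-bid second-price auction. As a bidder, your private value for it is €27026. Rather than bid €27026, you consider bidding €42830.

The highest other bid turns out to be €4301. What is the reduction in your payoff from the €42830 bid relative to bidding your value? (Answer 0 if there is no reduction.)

€0

Bidding your value €27026: you win (since €27026 > €4301) and pay €4301. Payoff €22725.
Bidding €42830: you win and pay €4301. Payoff €27026 − €4301 = €22725.
Difference = €22725 − €22725 = €0; both bids lead to the same outcome because the competing bid is below both your value and your alternative bid.
In a second-price auction your bid sets only whether you win, not what you pay, so bidding your true value is weakly dominant.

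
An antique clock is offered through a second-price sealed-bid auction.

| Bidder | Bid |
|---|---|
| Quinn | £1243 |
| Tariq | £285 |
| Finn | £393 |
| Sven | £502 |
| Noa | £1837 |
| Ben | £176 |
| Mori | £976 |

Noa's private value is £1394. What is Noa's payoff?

Highest bid: Noa at £1837, so Noa wins.
Second-highest bid: Quinn at £1243 — that is the price the winner pays.
Noa's payoff = value − price = £1394 − £1243 = £151.

£151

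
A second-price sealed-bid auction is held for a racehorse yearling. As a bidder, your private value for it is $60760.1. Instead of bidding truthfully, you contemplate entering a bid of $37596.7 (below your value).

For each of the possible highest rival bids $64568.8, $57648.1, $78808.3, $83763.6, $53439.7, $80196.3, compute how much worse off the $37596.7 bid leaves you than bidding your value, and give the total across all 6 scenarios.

The deviation costs you only when the competing bid falls strictly between $37596.7 and $60760.1; elsewhere both bids give the same outcome.
$64568.8: outcomes coincide → loss $0.
$57648.1: truthful payoff $3112, deviation payoff $0 → loss $3112.
$78808.3: outcomes coincide → loss $0.
$83763.6: outcomes coincide → loss $0.
$53439.7: truthful payoff $7320.4, deviation payoff $0 → loss $7320.4.
$80196.3: outcomes coincide → loss $0.
Total loss = $3112 + $7320.4 = $10432.4.
In a second-price auction your bid sets only whether you win, not what you pay, so bidding your true value is weakly dominant.

$10432.4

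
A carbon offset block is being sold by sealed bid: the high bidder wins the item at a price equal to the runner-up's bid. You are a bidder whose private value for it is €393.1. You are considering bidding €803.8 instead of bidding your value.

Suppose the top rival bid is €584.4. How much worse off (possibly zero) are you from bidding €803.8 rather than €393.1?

Bidding your value €393.1: you lose (since €393.1 < €584.4). Payoff €0.
Bidding €803.8: you win and pay €584.4. Payoff €393.1 − €584.4 = −€191.3.
The competing bid €584.4 lies between your value and your inflated bid, so overbidding wins an item priced above your value.
Loss from deviating = €0 − (−€191.3) = €191.3.
Truthful bidding weakly dominates here: raising your bid can only win items priced above your value, and lowering it can only forfeit items priced below.

€191.3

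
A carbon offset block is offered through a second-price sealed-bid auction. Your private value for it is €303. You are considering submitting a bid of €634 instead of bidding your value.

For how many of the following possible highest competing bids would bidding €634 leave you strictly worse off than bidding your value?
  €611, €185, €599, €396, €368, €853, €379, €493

6

The deviation hurts exactly when the highest competing bid lies strictly between €303 and €634 — overbidding then wins at a price above your value.
€611: inside the interval → strictly worse (loss €308).
€185: below both → same outcome either way.
€599: inside the interval → strictly worse (loss €296).
€396: inside the interval → strictly worse (loss €93).
€368: inside the interval → strictly worse (loss €65).
€853: above both → same outcome either way.
€379: inside the interval → strictly worse (loss €76).
€493: inside the interval → strictly worse (loss €190).
Count: 6.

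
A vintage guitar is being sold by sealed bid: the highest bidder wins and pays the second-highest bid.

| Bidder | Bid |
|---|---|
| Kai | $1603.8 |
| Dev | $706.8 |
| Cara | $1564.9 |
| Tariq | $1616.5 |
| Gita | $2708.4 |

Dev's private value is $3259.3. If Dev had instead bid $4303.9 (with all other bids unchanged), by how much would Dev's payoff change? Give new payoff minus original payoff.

$550.9

The highest bid among the other bidders is $2708.4; Dev's bid doesn't change that.
Original bid $706.8: Dev is not highest (top rival bid is $2708.4); payoff $0.
Alternative bid $4303.9: Dev is highest, pays the top rival bid $2708.4; payoff $3259.3 − $2708.4 = $550.9.
Change in payoff = $550.9 − ($0) = $550.9.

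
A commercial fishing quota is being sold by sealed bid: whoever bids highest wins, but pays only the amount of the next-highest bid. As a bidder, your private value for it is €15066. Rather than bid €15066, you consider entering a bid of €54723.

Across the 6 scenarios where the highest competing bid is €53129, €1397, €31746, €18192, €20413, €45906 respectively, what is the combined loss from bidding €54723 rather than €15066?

€94056

The deviation costs you only when the competing bid falls strictly between €15066 and €54723; elsewhere both bids give the same outcome.
€53129: truthful payoff €0, deviation payoff −€38063 → loss €38063.
€1397: outcomes coincide → loss €0.
€31746: truthful payoff €0, deviation payoff −€16680 → loss €16680.
€18192: truthful payoff €0, deviation payoff −€3126 → loss €3126.
€20413: truthful payoff €0, deviation payoff −€5347 → loss €5347.
€45906: truthful payoff €0, deviation payoff −€30840 → loss €30840.
Total loss = €38063 + €16680 + €3126 + €5347 + €30840 = €94056.
Truthful bidding weakly dominates here: raising your bid can only win items priced above your value, and lowering it can only forfeit items priced below.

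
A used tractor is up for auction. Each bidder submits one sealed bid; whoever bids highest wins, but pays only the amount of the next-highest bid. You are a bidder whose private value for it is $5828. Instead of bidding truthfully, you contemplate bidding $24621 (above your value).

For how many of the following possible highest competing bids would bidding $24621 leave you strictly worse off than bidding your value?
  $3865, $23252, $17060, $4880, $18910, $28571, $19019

4

The deviation hurts exactly when the highest competing bid lies strictly between $5828 and $24621 — overbidding then wins at a price above your value.
$3865: below both → same outcome either way.
$23252: inside the interval → strictly worse (loss $17424).
$17060: inside the interval → strictly worse (loss $11232).
$4880: below both → same outcome either way.
$18910: inside the interval → strictly worse (loss $13082).
$28571: above both → same outcome either way.
$19019: inside the interval → strictly worse (loss $13191).
Count: 4.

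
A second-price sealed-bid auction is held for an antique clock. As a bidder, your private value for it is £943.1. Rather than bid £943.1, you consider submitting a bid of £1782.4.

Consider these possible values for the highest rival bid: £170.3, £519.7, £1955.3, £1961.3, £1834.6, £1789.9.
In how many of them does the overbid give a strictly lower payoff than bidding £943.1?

The deviation hurts exactly when the highest competing bid lies strictly between £943.1 and £1782.4 — overbidding then wins at a price above your value.
£170.3: below both → same outcome either way.
£519.7: below both → same outcome either way.
£1955.3: above both → same outcome either way.
£1961.3: above both → same outcome either way.
£1834.6: above both → same outcome either way.
£1789.9: above both → same outcome either way.
Count: 0.

0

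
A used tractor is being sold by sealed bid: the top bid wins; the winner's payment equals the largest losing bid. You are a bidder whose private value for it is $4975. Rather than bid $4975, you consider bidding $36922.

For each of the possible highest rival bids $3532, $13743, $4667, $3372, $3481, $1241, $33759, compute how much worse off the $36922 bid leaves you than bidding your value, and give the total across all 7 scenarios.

The deviation costs you only when the competing bid falls strictly between $4975 and $36922; elsewhere both bids give the same outcome.
$3532: outcomes coincide → loss $0.
$13743: truthful payoff $0, deviation payoff −$8768 → loss $8768.
$4667: outcomes coincide → loss $0.
$3372: outcomes coincide → loss $0.
$3481: outcomes coincide → loss $0.
$1241: outcomes coincide → loss $0.
$33759: truthful payoff $0, deviation payoff −$28784 → loss $28784.
Total loss = $8768 + $28784 = $37552.

$37552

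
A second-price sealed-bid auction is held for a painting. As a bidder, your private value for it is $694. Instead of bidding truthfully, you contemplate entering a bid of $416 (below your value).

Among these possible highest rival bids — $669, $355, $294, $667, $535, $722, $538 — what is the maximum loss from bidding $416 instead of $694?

$669: truthful gives $25, deviation gives $0 → loss $25.
$355: same outcome either way → loss $0.
$294: same outcome either way → loss $0.
$667: truthful gives $27, deviation gives $0 → loss $27.
$535: truthful gives $159, deviation gives $0 → loss $159.
$722: same outcome either way → loss $0.
$538: truthful gives $156, deviation gives $0 → loss $156.
Maximum loss: $159.

$159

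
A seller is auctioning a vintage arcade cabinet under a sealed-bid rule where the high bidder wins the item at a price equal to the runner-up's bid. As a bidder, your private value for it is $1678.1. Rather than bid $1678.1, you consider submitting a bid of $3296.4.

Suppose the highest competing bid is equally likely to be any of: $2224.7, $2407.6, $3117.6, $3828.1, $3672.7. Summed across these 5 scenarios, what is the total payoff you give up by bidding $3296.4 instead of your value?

The deviation costs you only when the competing bid falls strictly between $1678.1 and $3296.4; elsewhere both bids give the same outcome.
$2224.7: truthful payoff $0, deviation payoff −$546.6 → loss $546.6.
$2407.6: truthful payoff $0, deviation payoff −$729.5 → loss $729.5.
$3117.6: truthful payoff $0, deviation payoff −$1439.5 → loss $1439.5.
$3828.1: outcomes coincide → loss $0.
$3672.7: outcomes coincide → loss $0.
Total loss = $546.6 + $729.5 + $1439.5 = $2715.6.

$2715.6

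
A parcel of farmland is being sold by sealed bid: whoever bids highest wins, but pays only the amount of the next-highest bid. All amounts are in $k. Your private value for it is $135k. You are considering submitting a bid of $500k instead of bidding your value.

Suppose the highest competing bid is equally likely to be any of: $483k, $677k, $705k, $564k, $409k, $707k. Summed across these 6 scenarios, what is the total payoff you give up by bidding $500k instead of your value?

The deviation costs you only when the competing bid falls strictly between $135k and $500k; elsewhere both bids give the same outcome.
$483k: truthful payoff $0k, deviation payoff −$348k → loss $348k.
$677k: outcomes coincide → loss $0k.
$705k: outcomes coincide → loss $0k.
$564k: outcomes coincide → loss $0k.
$409k: truthful payoff $0k, deviation payoff −$274k → loss $274k.
$707k: outcomes coincide → loss $0k.
Total loss = $348k + $274k = $622k.
Truthful bidding weakly dominates here: raising your bid can only win items priced above your value, and lowering it can only forfeit items priced below.

$622k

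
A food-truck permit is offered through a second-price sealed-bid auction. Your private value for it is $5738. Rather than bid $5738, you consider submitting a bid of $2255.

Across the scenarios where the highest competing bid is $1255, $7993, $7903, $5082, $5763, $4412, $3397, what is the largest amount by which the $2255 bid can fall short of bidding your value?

$1255: same outcome either way → loss $0.
$7993: same outcome either way → loss $0.
$7903: same outcome either way → loss $0.
$5082: truthful gives $656, deviation gives $0 → loss $656.
$5763: same outcome either way → loss $0.
$4412: truthful gives $1326, deviation gives $0 → loss $1326.
$3397: truthful gives $2341, deviation gives $0 → loss $2341.
Maximum loss: $2341.

$2341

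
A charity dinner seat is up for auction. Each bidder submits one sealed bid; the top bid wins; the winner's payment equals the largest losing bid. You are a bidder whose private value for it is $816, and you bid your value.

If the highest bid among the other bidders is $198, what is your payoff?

$618

Your bid $816 exceeds the highest competing bid $198, so you win.
In a second-price auction the winner pays the second-highest bid, $198.
Payoff = value − price = $816 − $198 = $618.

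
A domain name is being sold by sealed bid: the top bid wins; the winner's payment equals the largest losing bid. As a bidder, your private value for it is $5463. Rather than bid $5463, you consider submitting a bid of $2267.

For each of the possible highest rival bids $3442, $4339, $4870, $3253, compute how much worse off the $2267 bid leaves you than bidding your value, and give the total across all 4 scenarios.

$5948

The deviation costs you only when the competing bid falls strictly between $2267 and $5463; elsewhere both bids give the same outcome.
$3442: truthful payoff $2021, deviation payoff $0 → loss $2021.
$4339: truthful payoff $1124, deviation payoff $0 → loss $1124.
$4870: truthful payoff $593, deviation payoff $0 → loss $593.
$3253: truthful payoff $2210, deviation payoff $0 → loss $2210.
Total loss = $2021 + $1124 + $593 + $2210 = $5948.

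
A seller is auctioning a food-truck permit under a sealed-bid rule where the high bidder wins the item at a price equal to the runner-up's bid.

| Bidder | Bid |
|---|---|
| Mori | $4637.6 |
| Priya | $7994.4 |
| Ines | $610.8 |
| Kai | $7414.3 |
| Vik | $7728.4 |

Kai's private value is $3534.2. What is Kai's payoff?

Highest bid: Priya at $7994.4, so Priya wins.
Second-highest bid: Vik at $7728.4 — that is the price the winner pays.
Kai did not win, so Kai pays nothing and receives nothing: payoff $0.

$0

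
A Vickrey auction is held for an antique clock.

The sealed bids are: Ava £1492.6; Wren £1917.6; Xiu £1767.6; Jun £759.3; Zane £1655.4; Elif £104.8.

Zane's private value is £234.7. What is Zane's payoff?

£0

Highest bid: Wren at £1917.6, so Wren wins.
Second-highest bid: Xiu at £1767.6 — that is the price the winner pays.
Zane did not win, so Zane pays nothing and receives nothing: payoff £0.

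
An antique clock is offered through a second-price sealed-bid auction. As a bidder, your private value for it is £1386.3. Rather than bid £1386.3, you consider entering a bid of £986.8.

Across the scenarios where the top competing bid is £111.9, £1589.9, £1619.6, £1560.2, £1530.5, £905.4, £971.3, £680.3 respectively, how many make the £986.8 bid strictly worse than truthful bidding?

0

The deviation hurts exactly when the highest competing bid lies strictly between £986.8 and £1386.3 — underbidding then forfeits a profitable win.
£111.9: below both → same outcome either way.
£1589.9: above both → same outcome either way.
£1619.6: above both → same outcome either way.
£1560.2: above both → same outcome either way.
£1530.5: above both → same outcome either way.
£905.4: below both → same outcome either way.
£971.3: below both → same outcome either way.
£680.3: below both → same outcome either way.
Count: 0.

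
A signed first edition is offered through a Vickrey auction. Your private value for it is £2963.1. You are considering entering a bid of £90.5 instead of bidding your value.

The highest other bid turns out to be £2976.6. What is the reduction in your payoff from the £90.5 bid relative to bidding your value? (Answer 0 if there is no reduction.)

Bidding your value £2963.1: you lose (since £2963.1 < £2976.6). Payoff £0.
Bidding £90.5: you lose. Payoff £0.
Difference = £0 − £0 = £0; both bids lead to the same outcome because the competing bid is above both your value and your alternative bid.
Because the price is fixed by the runner-up's bid, deviating from your value can only change a good outcome into a bad one — never the reverse.

£0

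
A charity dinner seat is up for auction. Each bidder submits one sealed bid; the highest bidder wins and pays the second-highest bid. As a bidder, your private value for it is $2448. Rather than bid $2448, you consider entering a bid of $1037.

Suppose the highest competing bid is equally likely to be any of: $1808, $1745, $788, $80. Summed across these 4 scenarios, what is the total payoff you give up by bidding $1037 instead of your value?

The deviation costs you only when the competing bid falls strictly between $1037 and $2448; elsewhere both bids give the same outcome.
$1808: truthful payoff $640, deviation payoff $0 → loss $640.
$1745: truthful payoff $703, deviation payoff $0 → loss $703.
$788: outcomes coincide → loss $0.
$80: outcomes coincide → loss $0.
Total loss = $640 + $703 = $1343.
Because the price is fixed by the runner-up's bid, deviating from your value can only change a good outcome into a bad one — never the reverse.

$1343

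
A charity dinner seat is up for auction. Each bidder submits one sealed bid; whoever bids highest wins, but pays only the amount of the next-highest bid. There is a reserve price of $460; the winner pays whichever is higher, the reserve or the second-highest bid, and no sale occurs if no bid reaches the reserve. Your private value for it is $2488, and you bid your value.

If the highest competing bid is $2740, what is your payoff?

$0

Your bid $2488 is below the highest competing bid $2740, so you lose. Payoff $0.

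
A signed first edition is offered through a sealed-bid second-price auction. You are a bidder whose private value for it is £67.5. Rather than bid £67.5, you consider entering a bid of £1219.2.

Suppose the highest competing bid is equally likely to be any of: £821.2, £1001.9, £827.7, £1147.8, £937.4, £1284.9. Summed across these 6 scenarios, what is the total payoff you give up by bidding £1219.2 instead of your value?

£4398.5

The deviation costs you only when the competing bid falls strictly between £67.5 and £1219.2; elsewhere both bids give the same outcome.
£821.2: truthful payoff £0, deviation payoff −£753.7 → loss £753.7.
£1001.9: truthful payoff £0, deviation payoff −£934.4 → loss £934.4.
£827.7: truthful payoff £0, deviation payoff −£760.2 → loss £760.2.
£1147.8: truthful payoff £0, deviation payoff −£1080.3 → loss £1080.3.
£937.4: truthful payoff £0, deviation payoff −£869.9 → loss £869.9.
£1284.9: outcomes coincide → loss £0.
Total loss = £753.7 + £934.4 + £760.2 + £1080.3 + £869.9 = £4398.5.
Truthful bidding weakly dominates here: raising your bid can only win items priced above your value, and lowering it can only forfeit items priced below.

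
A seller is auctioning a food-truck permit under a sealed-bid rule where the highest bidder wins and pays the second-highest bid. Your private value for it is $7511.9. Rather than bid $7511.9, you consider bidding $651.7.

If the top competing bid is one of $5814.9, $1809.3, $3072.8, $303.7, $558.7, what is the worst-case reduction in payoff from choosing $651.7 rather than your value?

$5702.6

$5814.9: truthful gives $1697, deviation gives $0 → loss $1697.
$1809.3: truthful gives $5702.6, deviation gives $0 → loss $5702.6.
$3072.8: truthful gives $4439.1, deviation gives $0 → loss $4439.1.
$303.7: same outcome either way → loss $0.
$558.7: same outcome either way → loss $0.
Maximum loss: $5702.6.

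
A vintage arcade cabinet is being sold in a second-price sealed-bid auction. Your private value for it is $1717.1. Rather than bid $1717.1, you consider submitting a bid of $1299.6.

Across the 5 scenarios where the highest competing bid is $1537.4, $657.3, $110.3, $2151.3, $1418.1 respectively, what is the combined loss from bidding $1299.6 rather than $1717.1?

$478.7

The deviation costs you only when the competing bid falls strictly between $1299.6 and $1717.1; elsewhere both bids give the same outcome.
$1537.4: truthful payoff $179.7, deviation payoff $0 → loss $179.7.
$657.3: outcomes coincide → loss $0.
$110.3: outcomes coincide → loss $0.
$2151.3: outcomes coincide → loss $0.
$1418.1: truthful payoff $299, deviation payoff $0 → loss $299.
Total loss = $179.7 + $299 = $478.7.
In a second-price auction your bid sets only whether you win, not what you pay, so bidding your true value is weakly dominant.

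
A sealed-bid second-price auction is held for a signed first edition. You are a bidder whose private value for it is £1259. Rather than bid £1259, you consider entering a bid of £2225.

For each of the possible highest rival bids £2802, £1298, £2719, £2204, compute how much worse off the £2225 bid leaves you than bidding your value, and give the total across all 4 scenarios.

£984

The deviation costs you only when the competing bid falls strictly between £1259 and £2225; elsewhere both bids give the same outcome.
£2802: outcomes coincide → loss £0.
£1298: truthful payoff £0, deviation payoff −£39 → loss £39.
£2719: outcomes coincide → loss £0.
£2204: truthful payoff £0, deviation payoff −£945 → loss £945.
Total loss = £39 + £945 = £984.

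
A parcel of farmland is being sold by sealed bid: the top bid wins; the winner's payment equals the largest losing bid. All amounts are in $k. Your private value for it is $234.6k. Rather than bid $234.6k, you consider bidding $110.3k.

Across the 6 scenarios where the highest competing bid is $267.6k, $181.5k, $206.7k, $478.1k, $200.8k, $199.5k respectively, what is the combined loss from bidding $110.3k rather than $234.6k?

$149.9k

The deviation costs you only when the competing bid falls strictly between $110.3k and $234.6k; elsewhere both bids give the same outcome.
$267.6k: outcomes coincide → loss $0k.
$181.5k: truthful payoff $53.1k, deviation payoff $0k → loss $53.1k.
$206.7k: truthful payoff $27.9k, deviation payoff $0k → loss $27.9k.
$478.1k: outcomes coincide → loss $0k.
$200.8k: truthful payoff $33.8k, deviation payoff $0k → loss $33.8k.
$199.5k: truthful payoff $35.1k, deviation payoff $0k → loss $35.1k.
Total loss = $53.1k + $27.9k + $33.8k + $35.1k = $149.9k.
In a second-price auction your bid sets only whether you win, not what you pay, so bidding your true value is weakly dominant.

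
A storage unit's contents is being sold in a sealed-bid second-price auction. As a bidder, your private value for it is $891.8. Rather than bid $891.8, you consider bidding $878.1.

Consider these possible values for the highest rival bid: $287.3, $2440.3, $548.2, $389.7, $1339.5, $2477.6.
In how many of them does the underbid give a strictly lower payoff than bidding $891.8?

0

The deviation hurts exactly when the highest competing bid lies strictly between $878.1 and $891.8 — underbidding then forfeits a profitable win.
$287.3: below both → same outcome either way.
$2440.3: above both → same outcome either way.
$548.2: below both → same outcome either way.
$389.7: below both → same outcome either way.
$1339.5: above both → same outcome either way.
$2477.6: above both → same outcome either way.
Count: 0.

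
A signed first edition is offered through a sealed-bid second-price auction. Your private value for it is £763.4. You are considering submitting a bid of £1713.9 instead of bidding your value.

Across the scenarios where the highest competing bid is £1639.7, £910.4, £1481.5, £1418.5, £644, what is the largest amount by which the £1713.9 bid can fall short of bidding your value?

£1639.7: truthful gives £0, deviation gives −£876.3 → loss £876.3.
£910.4: truthful gives £0, deviation gives −£147 → loss £147.
£1481.5: truthful gives £0, deviation gives −£718.1 → loss £718.1.
£1418.5: truthful gives £0, deviation gives −£655.1 → loss £655.1.
£644: same outcome either way → loss £0.
Maximum loss: £876.3.

£876.3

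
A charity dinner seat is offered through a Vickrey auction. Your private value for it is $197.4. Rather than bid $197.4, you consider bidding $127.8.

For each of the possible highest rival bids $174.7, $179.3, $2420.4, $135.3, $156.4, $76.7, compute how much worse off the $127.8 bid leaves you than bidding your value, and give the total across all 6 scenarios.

The deviation costs you only when the competing bid falls strictly between $127.8 and $197.4; elsewhere both bids give the same outcome.
$174.7: truthful payoff $22.7, deviation payoff $0 → loss $22.7.
$179.3: truthful payoff $18.1, deviation payoff $0 → loss $18.1.
$2420.4: outcomes coincide → loss $0.
$135.3: truthful payoff $62.1, deviation payoff $0 → loss $62.1.
$156.4: truthful payoff $41, deviation payoff $0 → loss $41.
$76.7: outcomes coincide → loss $0.
Total loss = $22.7 + $18.1 + $62.1 + $41 = $143.9.

$143.9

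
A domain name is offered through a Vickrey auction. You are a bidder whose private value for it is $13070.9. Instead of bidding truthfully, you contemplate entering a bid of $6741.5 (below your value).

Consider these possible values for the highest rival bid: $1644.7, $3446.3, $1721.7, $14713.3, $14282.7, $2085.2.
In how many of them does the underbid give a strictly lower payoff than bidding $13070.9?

The deviation hurts exactly when the highest competing bid lies strictly between $6741.5 and $13070.9 — underbidding then forfeits a profitable win.
$1644.7: below both → same outcome either way.
$3446.3: below both → same outcome either way.
$1721.7: below both → same outcome either way.
$14713.3: above both → same outcome either way.
$14282.7: above both → same outcome either way.
$2085.2: below both → same outcome either way.
Count: 0.

0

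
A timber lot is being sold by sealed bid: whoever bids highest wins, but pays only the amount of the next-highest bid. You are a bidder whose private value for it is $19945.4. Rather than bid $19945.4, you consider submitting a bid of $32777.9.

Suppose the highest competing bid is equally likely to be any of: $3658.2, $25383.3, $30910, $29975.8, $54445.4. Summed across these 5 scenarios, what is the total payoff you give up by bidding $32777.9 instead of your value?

The deviation costs you only when the competing bid falls strictly between $19945.4 and $32777.9; elsewhere both bids give the same outcome.
$3658.2: outcomes coincide → loss $0.
$25383.3: truthful payoff $0, deviation payoff −$5437.9 → loss $5437.9.
$30910: truthful payoff $0, deviation payoff −$10964.6 → loss $10964.6.
$29975.8: truthful payoff $0, deviation payoff −$10030.4 → loss $10030.4.
$54445.4: outcomes coincide → loss $0.
Total loss = $5437.9 + $10964.6 + $10030.4 = $26432.9.
In a second-price auction your bid sets only whether you win, not what you pay, so bidding your true value is weakly dominant.

$26432.9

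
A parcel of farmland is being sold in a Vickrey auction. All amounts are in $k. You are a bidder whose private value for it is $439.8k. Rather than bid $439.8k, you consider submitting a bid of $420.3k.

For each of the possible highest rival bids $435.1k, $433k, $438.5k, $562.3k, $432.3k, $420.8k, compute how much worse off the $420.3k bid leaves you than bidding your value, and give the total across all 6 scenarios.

The deviation costs you only when the competing bid falls strictly between $420.3k and $439.8k; elsewhere both bids give the same outcome.
$435.1k: truthful payoff $4.7k, deviation payoff $0k → loss $4.7k.
$433k: truthful payoff $6.8k, deviation payoff $0k → loss $6.8k.
$438.5k: truthful payoff $1.3k, deviation payoff $0k → loss $1.3k.
$562.3k: outcomes coincide → loss $0k.
$432.3k: truthful payoff $7.5k, deviation payoff $0k → loss $7.5k.
$420.8k: truthful payoff $19k, deviation payoff $0k → loss $19k.
Total loss = $4.7k + $6.8k + $1.3k + $7.5k + $19k = $39.3k.
In a second-price auction your bid sets only whether you win, not what you pay, so bidding your true value is weakly dominant.

$39.3k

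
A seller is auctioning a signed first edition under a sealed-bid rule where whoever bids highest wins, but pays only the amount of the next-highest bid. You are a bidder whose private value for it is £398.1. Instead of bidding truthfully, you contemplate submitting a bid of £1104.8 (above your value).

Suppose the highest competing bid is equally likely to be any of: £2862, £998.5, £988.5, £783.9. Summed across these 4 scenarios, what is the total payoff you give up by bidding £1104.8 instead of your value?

The deviation costs you only when the competing bid falls strictly between £398.1 and £1104.8; elsewhere both bids give the same outcome.
£2862: outcomes coincide → loss £0.
£998.5: truthful payoff £0, deviation payoff −£600.4 → loss £600.4.
£988.5: truthful payoff £0, deviation payoff −£590.4 → loss £590.4.
£783.9: truthful payoff £0, deviation payoff −£385.8 → loss £385.8.
Total loss = £600.4 + £590.4 + £385.8 = £1576.6.

£1576.6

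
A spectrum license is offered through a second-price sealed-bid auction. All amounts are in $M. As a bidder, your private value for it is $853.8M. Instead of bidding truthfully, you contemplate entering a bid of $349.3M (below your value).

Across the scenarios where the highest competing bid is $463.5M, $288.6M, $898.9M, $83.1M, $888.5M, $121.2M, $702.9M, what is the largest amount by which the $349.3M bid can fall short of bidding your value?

$390.3M

$463.5M: truthful gives $390.3M, deviation gives $0M → loss $390.3M.
$288.6M: same outcome either way → loss $0M.
$898.9M: same outcome either way → loss $0M.
$83.1M: same outcome either way → loss $0M.
$888.5M: same outcome either way → loss $0M.
$121.2M: same outcome either way → loss $0M.
$702.9M: truthful gives $150.9M, deviation gives $0M → loss $150.9M.
Maximum loss: $390.3M.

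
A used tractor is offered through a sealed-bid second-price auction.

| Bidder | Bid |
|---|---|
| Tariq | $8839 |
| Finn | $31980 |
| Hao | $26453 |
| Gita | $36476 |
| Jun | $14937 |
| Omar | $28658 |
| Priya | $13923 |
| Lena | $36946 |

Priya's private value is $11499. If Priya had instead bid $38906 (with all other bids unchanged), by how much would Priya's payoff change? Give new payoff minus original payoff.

−$25447

The highest bid among the other bidders is $36946; Priya's bid doesn't change that.
Original bid $13923: Priya is not highest (top rival bid is $36946); payoff $0.
Alternative bid $38906: Priya is highest, pays the top rival bid $36946; payoff $11499 − $36946 = −$25447.
Change in payoff = −$25447 − ($0) = −$25447.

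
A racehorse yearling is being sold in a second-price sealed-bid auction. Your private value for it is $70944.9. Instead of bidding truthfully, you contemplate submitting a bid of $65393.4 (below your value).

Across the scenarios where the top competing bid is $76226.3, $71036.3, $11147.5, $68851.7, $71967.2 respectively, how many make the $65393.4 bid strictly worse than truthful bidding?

The deviation hurts exactly when the highest competing bid lies strictly between $65393.4 and $70944.9 — underbidding then forfeits a profitable win.
$76226.3: above both → same outcome either way.
$71036.3: above both → same outcome either way.
$11147.5: below both → same outcome either way.
$68851.7: inside the interval → strictly worse (loss $2093.2).
$71967.2: above both → same outcome either way.
Count: 1.

1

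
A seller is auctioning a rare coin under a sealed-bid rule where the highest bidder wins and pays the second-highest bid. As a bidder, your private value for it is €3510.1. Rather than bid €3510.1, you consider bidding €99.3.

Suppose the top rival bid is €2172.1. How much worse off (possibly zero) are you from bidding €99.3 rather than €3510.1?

€1338

Bidding your value €3510.1: you win (since €3510.1 > €2172.1) and pay €2172.1. Payoff €1338.
Bidding €99.3: you lose. Payoff €0.
The competing bid €2172.1 lies between your shaded bid and your value, so underbidding forfeits an item you could have won at a profitable price.
Loss from deviating = €1338 − (€0) = €1338.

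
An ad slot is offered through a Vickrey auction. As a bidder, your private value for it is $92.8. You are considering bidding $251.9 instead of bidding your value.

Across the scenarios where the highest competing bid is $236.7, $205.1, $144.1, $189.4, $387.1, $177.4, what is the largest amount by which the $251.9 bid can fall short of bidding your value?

$236.7: truthful gives $0, deviation gives −$143.9 → loss $143.9.
$205.1: truthful gives $0, deviation gives −$112.3 → loss $112.3.
$144.1: truthful gives $0, deviation gives −$51.3 → loss $51.3.
$189.4: truthful gives $0, deviation gives −$96.6 → loss $96.6.
$387.1: same outcome either way → loss $0.
$177.4: truthful gives $0, deviation gives −$84.6 → loss $84.6.
Maximum loss: $143.9.

$143.9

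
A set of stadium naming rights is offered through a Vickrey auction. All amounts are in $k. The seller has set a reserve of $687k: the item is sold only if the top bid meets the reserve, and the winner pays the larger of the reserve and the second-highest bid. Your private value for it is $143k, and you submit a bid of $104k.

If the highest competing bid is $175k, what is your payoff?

$0k

Your bid $104k is below the highest competing bid $175k, so you lose. Payoff $0k.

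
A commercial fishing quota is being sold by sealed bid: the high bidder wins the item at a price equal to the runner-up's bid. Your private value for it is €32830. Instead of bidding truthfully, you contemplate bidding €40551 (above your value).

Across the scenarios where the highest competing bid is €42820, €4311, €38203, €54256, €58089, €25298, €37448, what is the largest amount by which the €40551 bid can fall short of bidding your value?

€5373

€42820: same outcome either way → loss €0.
€4311: same outcome either way → loss €0.
€38203: truthful gives €0, deviation gives −€5373 → loss €5373.
€54256: same outcome either way → loss €0.
€58089: same outcome either way → loss €0.
€25298: same outcome either way → loss €0.
€37448: truthful gives €0, deviation gives −€4618 → loss €4618.
Maximum loss: €5373.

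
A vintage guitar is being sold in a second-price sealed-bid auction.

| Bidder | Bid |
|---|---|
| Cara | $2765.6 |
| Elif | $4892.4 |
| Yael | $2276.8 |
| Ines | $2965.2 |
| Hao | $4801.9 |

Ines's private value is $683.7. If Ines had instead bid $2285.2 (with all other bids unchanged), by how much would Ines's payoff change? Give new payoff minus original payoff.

$0

The highest bid among the other bidders is $4892.4; Ines's bid doesn't change that.
Original bid $2965.2: Ines is not highest (top rival bid is $4892.4); payoff $0.
Alternative bid $2285.2: Ines is not highest (top rival bid is $4892.4); payoff $0.
Change in payoff = $0 − ($0) = $0.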